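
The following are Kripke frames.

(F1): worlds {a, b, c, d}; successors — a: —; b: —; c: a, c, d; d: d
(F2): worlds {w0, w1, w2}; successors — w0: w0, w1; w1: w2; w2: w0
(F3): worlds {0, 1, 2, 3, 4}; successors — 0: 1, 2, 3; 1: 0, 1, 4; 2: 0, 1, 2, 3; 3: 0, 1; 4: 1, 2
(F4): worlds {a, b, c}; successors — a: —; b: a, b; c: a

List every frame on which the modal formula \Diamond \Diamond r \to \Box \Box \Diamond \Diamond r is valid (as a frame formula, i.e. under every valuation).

The schema corresponds to a generalized confluence (Geach) condition: \forall x \forall y \forall z ((x R^2 y \wedge x R^2 z) \to \exists w (y = w \wedge z R^2 w)).
(F1): fails — cR²a, cR²a but no w with a=w and aR²w.
(F2): fails — w0R²w1, w0R²w1 but no w with w1=w and w1R²w.
(F3): satisfies the condition.
(F4): fails — bR²a, bR²a but no w with a=w and aR²w.

(F3)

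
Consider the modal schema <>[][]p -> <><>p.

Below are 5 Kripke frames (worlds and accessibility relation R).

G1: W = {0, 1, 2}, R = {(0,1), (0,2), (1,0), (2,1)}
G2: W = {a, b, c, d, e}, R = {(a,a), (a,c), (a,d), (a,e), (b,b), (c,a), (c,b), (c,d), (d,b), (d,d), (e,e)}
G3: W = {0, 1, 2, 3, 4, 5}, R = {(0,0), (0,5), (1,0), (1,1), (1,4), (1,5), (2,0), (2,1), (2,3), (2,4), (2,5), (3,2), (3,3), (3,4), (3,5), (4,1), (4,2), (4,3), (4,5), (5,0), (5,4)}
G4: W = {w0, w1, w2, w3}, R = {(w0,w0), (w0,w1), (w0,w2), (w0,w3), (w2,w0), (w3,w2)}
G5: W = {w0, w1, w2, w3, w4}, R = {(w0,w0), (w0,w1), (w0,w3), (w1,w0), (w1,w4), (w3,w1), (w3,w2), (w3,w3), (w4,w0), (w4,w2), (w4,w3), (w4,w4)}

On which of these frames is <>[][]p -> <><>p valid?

This is the axiom for a generalized confluence (Geach) condition; its first-order frame correspondent is forall x forall y (xRy -> exists w (y R^2 w & x R^2 w)).
G1: fails — 2R1 but no w with 1R²w and 2R²w.
G2: holds.
G3: holds.
G4: fails — w0Rw1 but no w with w1R²w and w0R²w.
G5: fails — w3Rw2 but no w with w2R²w and w3R²w.
Valid on: G2, G3.

G2, G3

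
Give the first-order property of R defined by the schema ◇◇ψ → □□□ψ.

This is a Sahlqvist (Geach-type) schema ◇^2□^0ψ → □^3◇^0ψ.
Minimal-valuation argument: fix x; take any y with xR^2y and any z with xR^3z. Set V(ψ) to the set of worlds R-reachable from y in exactly 0 steps. Then □^0ψ holds at y, so the antecedent holds at x; validity forces ◇^0ψ at z, giving a w with zR^0w and yR^0w.
First-order correspondent: ∀x ∀y ∀z ((xR²y ∧ xR³z) → ∃w (y = w ∧ z = w)).

∀x ∀y ∀z ((xR²y ∧ xR³z) → ∃w (y = w ∧ z = w))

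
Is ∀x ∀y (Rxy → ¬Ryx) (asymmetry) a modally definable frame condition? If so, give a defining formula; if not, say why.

If a class were modally definable it would be closed under surjective bounded morphisms (Goldblatt–Thomason).
The 3-cycle (worlds s,t,u with s→t→u→s) is asymmetric. Mapping every world to a single reflexive point • is a surjective bounded morphism, and the reflexive point is not asymmetric (R•• but asymmetry requires ¬R••).
Hence asymmetry is not modally definable.

Not modally definable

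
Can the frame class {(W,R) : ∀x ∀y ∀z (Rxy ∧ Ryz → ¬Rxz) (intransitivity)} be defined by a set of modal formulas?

If a class were modally definable it would be closed under surjective bounded morphisms (Goldblatt–Thomason).
The 3-cycle (worlds 0,1,2 with 0→1→2→0) is intransitive. Mapping every world to a single reflexive point • is a surjective bounded morphism; the reflexive point is not intransitive (R••∧R•• but R••).
Hence intransitivity is not modally definable.

Not definable by any modal formula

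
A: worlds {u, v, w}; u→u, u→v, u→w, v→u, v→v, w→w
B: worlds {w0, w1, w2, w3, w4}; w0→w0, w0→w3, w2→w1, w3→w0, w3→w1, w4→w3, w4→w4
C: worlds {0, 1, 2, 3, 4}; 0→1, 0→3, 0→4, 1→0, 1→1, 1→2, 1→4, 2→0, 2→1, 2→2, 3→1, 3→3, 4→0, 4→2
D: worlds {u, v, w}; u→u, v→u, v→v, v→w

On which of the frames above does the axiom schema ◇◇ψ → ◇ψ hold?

This is the axiom for transitivity; its first-order frame correspondent is ∀x ∀y ∀z (Rxy ∧ Ryz → Rxz).
A: fails — Rvu and Ruw but not Rvw.
B: fails — Rw3w0 and Rw0w3 but not Rw3w3.
C: fails — R10 and R03 but not R13.
D: ✓.

D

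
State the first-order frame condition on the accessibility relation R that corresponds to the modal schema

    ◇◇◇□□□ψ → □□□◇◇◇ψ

∀x ∀y ∀z ((xR³y ∧ xR³z) → ∃w (yR³w ∧ zR³w))

This is a Sahlqvist (Geach-type) schema ◇^3□^3ψ → □^3◇^3ψ.
First-order correspondent: ∀x ∀y ∀z ((xR³y ∧ xR³z) → ∃w (yR³w ∧ zR³w)).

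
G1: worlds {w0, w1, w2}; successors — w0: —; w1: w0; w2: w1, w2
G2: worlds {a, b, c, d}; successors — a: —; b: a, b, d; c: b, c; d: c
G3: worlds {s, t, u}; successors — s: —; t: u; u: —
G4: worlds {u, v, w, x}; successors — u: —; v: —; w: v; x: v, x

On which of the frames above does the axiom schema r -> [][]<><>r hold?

Frame correspondent (Sahlqvist): forall x forall z (x R^2 z -> exists w (x = w & z R^2 w)) — i.e. a generalized confluence (Geach) condition.
G1: fails — w2R²w0 but no w with w2=w and w0R²w.
G2: fails — bR²a but no w with b=w and aR²w.
G3: holds.
G4: fails — xR²v but no t with x=t and vR²t.
Valid on: G3.

G3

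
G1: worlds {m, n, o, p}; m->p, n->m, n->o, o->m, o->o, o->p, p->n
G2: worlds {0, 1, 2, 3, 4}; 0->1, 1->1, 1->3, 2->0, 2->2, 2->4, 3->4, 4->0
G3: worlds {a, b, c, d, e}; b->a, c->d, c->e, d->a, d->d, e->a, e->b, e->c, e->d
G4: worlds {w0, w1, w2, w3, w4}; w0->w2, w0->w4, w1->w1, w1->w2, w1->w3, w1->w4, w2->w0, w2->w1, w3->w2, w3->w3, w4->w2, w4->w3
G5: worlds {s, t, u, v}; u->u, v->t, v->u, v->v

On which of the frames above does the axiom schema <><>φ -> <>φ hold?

The schema corresponds to transitivity: forall x forall y forall z (Rxy & Ryz -> Rxz).
G1: fails — Rop and Rpn but not Ron.
G2: fails — R34 and R40 but not R30.
G3: fails — Rcd and Rda but not Rca.
G4: fails — Rw1w2 and Rw2w0 but not Rw1w0.
G5: satisfies the condition.
Valid on: G5.

G5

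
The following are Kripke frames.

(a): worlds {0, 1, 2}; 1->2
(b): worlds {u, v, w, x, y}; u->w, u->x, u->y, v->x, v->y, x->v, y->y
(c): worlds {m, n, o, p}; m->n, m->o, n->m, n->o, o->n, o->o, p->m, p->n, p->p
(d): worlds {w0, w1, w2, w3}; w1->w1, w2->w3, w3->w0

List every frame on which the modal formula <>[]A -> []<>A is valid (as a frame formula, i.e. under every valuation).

The schema corresponds to convergence: forall x forall y forall z (Rxy & Rxz -> exists w (Ryw & Rzw)).
(a): fails — R12 and R12 but 2 and 2 have no common successor.
(b): fails — Ruw and Ruw but w and w have no common successor.
(c): holds.
(d): fails — Rw3w0 and Rw3w0 but w0 and w0 have no common successor.

(c)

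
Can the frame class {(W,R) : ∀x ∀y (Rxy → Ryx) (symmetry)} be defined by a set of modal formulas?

Yes — defined by r → □◇r

This is a Sahlqvist condition; the B axiom r → □◇r defines it.
Suppose r→□◇r is valid. Take Rxy and set V(r)={x}. Then r at x, so □◇r at x, so ◇r at y, so some z with Ryz has r; z=x, i.e. Ryx.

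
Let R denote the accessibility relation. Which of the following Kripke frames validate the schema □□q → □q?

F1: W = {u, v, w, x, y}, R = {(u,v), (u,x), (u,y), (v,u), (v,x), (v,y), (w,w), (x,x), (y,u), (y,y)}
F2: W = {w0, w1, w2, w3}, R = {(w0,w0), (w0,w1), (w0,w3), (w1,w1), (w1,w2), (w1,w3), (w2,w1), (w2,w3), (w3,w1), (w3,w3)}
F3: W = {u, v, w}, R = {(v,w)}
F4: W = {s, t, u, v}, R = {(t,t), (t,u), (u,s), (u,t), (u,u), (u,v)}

Frame correspondent (Sahlqvist): ∀x ∀y (Rxy → ∃z (Rxz ∧ Rzy)) — i.e. density.
F1: fails — Ruv but no z with Ruz and Rzv.
F2: satisfies the condition.
F3: fails — Rvw but no z with Rvz and Rzw.
F4: satisfies the condition.

F2, F4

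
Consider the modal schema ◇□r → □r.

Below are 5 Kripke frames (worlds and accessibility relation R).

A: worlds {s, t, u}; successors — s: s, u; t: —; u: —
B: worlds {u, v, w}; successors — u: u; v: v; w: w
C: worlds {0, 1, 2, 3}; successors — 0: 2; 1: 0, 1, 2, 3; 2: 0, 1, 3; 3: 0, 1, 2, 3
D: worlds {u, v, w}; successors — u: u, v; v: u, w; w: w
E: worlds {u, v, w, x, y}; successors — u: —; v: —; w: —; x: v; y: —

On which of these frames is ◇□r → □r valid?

B

Frame correspondent (Sahlqvist): ∀x ∀y ∀z (Rxy ∧ Rxz → Ryz) — i.e. the Euclidean property.
A: fails — Rsu and Rsu but not Ruu.
B: satisfies the condition.
C: fails — R02 and R02 but not R22.
D: fails — Ruv and Ruv but not Rvv.
E: fails — Rxv and Rxv but not Rvv.
Valid on: B.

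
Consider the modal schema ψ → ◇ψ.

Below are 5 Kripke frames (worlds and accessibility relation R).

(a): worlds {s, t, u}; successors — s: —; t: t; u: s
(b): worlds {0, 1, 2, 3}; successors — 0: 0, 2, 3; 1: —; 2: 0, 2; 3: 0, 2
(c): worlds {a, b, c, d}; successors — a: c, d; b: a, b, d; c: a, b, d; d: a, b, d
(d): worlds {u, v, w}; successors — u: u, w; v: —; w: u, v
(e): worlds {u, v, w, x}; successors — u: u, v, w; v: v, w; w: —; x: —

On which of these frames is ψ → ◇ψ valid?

This is the axiom for reflexivity; its first-order frame correspondent is ∀x Rxx.
(a): fails — world s does not see itself.
(b): fails — world 1 does not see itself.
(c): fails — world a does not see itself.
(d): fails — world v does not see itself.
(e): fails — world w does not see itself.
Valid on no frame.

none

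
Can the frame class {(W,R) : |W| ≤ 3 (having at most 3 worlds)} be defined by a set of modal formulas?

Any modally definable frame class is closed under disjoint unions.
Any modal formula valid on each of 4 disjoint one-world frames is valid on their disjoint union (validity is preserved under disjoint unions). Each one-world frame has |W|=1≤3, but the union has |W|=4.
Hence having at most 3 worlds is not modally definable.

No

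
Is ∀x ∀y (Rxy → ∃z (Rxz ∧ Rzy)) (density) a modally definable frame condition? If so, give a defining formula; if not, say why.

Yes: it is density, defined by the C4 schema □□r → □r.

Yes — defined by □□r → □r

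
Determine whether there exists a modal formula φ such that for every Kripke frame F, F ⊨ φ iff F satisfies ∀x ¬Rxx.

Any modally definable frame class is closed under surjective bounded morphisms.
The 5-cycle (worlds s,t,u,v,w with s→t→u→v→w→s) is irreflexive, and the map sending every world to a single reflexive point • is a surjective bounded morphism (forth: every edge maps to (•,•); back: every world has a successor). So any modal formula valid on the 5-cycle is also valid on the reflexive point, which is not irreflexive.
So no modal formula (or set of formulas) defines exactly the irreflexive frames.

Not definable by any modal formula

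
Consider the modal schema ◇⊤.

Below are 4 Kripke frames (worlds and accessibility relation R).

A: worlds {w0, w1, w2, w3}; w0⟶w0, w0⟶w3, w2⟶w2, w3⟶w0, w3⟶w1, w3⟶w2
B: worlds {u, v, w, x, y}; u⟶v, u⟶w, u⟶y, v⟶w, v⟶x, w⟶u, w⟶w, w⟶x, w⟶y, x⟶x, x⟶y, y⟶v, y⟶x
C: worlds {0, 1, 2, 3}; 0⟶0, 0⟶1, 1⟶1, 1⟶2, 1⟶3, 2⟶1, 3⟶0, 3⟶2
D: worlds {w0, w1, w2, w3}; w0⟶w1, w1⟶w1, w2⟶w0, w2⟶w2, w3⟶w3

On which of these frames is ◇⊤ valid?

This is the axiom for seriality; its first-order frame correspondent is ∀x ∃y Rxy.
A: fails — world w1 has no successor.
B: satisfies the condition.
C: satisfies the condition.
D: satisfies the condition.

B, C, D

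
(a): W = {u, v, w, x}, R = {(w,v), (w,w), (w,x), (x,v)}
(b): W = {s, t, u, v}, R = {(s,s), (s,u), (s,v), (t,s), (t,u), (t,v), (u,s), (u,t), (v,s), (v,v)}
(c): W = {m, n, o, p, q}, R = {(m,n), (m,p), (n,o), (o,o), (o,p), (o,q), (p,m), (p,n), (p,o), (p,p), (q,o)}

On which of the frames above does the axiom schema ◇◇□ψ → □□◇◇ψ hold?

(b), (c)

Frame correspondent (Sahlqvist): ∀x ∀y ∀z ((xR²y ∧ xR²z) → ∃w (yRw ∧ zR²w)) — i.e. a generalized confluence (Geach) condition.
(a): fails — wR²v, wR²v but no t with vRt and vR²t.
(b): satisfies the condition.
(c): satisfies the condition.
Valid on: (b), (c).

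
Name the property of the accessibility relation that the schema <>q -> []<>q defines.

The Euclidean property

Suppose ◇q→□◇q is valid. Take Rxy, Rxz and set V(q)={y}. Then ◇q at x, so □◇q at x, so ◇q at z, so some w with Rzw has q; w=y, i.e. Rzy. By symmetry of the argument, Ryz.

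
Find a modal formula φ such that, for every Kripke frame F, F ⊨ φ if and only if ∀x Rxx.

□ψ → ψ

This is reflexivity; the standard corresponding axiom is T: □ψ → ψ.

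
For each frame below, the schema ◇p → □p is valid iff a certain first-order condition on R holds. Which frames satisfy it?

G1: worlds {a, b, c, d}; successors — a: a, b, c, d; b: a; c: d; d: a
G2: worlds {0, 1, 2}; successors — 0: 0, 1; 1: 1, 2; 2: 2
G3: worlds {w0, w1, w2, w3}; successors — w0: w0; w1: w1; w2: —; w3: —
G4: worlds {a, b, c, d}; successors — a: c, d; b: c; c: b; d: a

Frame correspondent (Sahlqvist): ∀x ∀y ∀z (Rxy ∧ Rxz → y = z) — i.e. partial functionality.
G1: fails — a sees both a and b.
G2: fails — 0 sees both 0 and 1.
G3: ✓.
G4: fails — a sees both c and d.

G3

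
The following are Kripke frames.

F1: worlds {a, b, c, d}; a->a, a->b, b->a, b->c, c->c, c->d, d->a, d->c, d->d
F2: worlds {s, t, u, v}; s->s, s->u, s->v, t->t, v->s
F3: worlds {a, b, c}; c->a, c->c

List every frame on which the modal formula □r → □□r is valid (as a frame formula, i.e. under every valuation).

This is the axiom for transitivity; its first-order frame correspondent is ∀x ∀y ∀z (Rxy ∧ Ryz → Rxz).
F1: fails — Rbc and Rcd but not Rbd.
F2: fails — Rvs and Rsv but not Rvv.
F3: ✓.
Valid on: F3.

F3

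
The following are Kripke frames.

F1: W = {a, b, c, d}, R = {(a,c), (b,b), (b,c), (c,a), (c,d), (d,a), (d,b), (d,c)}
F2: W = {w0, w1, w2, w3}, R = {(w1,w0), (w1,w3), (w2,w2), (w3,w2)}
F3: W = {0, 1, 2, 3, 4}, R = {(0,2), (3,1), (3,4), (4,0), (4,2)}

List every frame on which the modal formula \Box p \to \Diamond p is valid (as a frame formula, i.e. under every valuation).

F1

This is the axiom for seriality; its first-order frame correspondent is \forall x \exists y Rxy.
F1: satisfies the condition.
F2: fails — world w0 has no successor.
F3: fails — world 1 has no successor.
Valid on: F1.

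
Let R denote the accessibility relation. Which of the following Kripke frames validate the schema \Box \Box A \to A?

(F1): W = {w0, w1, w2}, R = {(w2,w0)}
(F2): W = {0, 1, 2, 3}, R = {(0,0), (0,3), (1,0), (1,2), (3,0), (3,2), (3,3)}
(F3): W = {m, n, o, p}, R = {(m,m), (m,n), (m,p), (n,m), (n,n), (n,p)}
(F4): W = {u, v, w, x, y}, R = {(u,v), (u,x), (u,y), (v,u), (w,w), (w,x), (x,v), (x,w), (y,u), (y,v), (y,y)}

The schema corresponds to a generalized confluence (Geach) condition: \forall x \exists w (x R^2 w \wedge x = w).
(F1): fails — at w0 but no w with w0R²w and w0=w.
(F2): fails — at 1 but no w with 1R²w and 1=w.
(F3): fails — at o but no w with oR²w and o=w.
(F4): holds.
Valid on: (F4).

(F4)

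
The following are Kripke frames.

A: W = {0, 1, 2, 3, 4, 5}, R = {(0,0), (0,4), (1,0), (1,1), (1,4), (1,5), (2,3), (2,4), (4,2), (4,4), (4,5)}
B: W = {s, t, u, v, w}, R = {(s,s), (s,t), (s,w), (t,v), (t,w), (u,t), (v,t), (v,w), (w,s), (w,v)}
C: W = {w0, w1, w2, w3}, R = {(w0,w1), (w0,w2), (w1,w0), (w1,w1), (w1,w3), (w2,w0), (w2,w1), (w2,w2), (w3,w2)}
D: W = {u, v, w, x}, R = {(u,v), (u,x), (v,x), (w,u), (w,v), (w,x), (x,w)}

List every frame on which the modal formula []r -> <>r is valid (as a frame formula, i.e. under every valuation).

Frame correspondent (Sahlqvist): forall x exists y Rxy — i.e. seriality.
A: fails — world 3 has no successor.
B: ✓.
C: ✓.
D: ✓.
Valid on: B, C, D.

B, C, D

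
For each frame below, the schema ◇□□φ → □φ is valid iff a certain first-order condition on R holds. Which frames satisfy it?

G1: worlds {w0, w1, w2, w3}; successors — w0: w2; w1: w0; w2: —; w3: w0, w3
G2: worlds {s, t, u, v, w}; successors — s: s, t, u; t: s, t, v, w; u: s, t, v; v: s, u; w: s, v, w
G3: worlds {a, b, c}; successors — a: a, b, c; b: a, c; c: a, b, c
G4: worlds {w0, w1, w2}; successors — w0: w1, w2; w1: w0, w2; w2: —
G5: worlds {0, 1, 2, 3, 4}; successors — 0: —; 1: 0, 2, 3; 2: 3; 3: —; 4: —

Frame correspondent (Sahlqvist): ∀x ∀y ∀z ((xRy ∧ xRz) → ∃w (yR²w ∧ z = w)) — i.e. a generalized confluence (Geach) condition.
G1: fails — w0Rw2, w0Rw2 but no w with w2R²w and w2=w.
G2: fails — tRv, tRw but no w* with vR²w* and w=w*.
G3: ✓.
G4: fails — w0Rw2, w0Rw1 but no w with w2R²w and w1=w.
G5: fails — 1R0, 1R0 but no w with 0R²w and 0=w.
Valid on: G3.

G3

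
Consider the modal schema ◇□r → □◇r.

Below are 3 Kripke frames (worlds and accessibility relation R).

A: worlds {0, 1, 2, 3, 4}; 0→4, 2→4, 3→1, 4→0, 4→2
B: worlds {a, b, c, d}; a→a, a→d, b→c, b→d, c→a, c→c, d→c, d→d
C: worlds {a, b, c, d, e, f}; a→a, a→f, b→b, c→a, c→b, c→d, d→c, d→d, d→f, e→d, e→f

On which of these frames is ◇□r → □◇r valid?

The schema corresponds to convergence: ∀x ∀y ∀z (Rxy ∧ Rxz → ∃w (Ryw ∧ Rzw)).
A: fails — R31 and R31 but 1 and 1 have no common successor.
B: ✓.
C: fails — Raa and Raf but a and f have no common successor.
Valid on: B.

B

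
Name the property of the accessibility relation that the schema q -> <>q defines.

This is frame-equivalent to □q → q (substitute ¬q for q and contrapose).
Suppose □q→q is valid. At any x set V(q)={w : Rxw}. Then □q holds at x, so q holds at x, i.e. Rxx.
Conversely, any frame satisfying forall x Rxx validates the schema.
Frame condition: forall x Rxx.

reflexivity: forall x Rxx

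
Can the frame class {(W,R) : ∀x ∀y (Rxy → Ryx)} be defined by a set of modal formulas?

Yes — defined by p → □◇p

Yes: it is symmetry, defined by the B schema p → □◇p.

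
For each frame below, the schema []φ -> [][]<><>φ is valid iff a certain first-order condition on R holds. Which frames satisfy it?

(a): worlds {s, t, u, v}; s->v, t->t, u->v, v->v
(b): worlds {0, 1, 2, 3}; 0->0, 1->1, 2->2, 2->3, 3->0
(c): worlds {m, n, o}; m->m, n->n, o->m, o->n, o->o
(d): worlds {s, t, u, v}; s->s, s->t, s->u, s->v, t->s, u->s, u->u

(a), (c)

The schema corresponds to a generalized confluence (Geach) condition: forall x forall z (x R^2 z -> exists w (xRw & z R^2 w)).
(a): ✓.
(b): fails — 2R²0 but no w with 2Rw and 0R²w.
(c): ✓.
(d): fails — sR²v but no w with sRw and vR²w.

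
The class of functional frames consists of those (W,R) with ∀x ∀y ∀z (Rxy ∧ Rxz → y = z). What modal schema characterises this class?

◇q → □q

This is partial functionality; the standard corresponding axiom is CD: ◇q → □q.
Suppose ◇q→□q is valid. Take Rxy, Rxz and set V(q)={y}. Then ◇q at x, so □q at x, so q at z, i.e. z=y.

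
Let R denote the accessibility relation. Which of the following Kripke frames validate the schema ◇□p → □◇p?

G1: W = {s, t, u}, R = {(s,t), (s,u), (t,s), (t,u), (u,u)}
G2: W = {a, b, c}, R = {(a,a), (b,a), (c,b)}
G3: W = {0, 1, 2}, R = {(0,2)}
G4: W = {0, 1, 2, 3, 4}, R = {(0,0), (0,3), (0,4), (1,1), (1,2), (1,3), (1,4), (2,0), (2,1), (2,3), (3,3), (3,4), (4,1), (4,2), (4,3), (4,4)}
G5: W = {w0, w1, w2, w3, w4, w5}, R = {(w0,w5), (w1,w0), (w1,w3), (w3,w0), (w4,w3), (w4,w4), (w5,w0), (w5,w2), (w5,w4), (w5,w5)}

Frame correspondent (Sahlqvist): ∀x ∀y ∀z (Rxy ∧ Rxz → ∃w (Ryw ∧ Rzw)) — i.e. convergence.
G1: satisfies the condition.
G2: satisfies the condition.
G3: fails — R02 and R02 but 2 and 2 have no common successor.
G4: satisfies the condition.
G5: fails — Rw1w0 and Rw1w3 but w0 and w3 have no common successor.

G1, G2, G4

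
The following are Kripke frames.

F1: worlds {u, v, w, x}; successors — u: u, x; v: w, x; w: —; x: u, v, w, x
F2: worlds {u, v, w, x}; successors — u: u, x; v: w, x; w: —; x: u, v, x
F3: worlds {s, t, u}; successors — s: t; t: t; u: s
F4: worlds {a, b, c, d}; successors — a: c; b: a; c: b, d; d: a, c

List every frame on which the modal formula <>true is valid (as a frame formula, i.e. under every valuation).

F3, F4

Frame correspondent (Sahlqvist): forall x exists y Rxy — i.e. seriality.
F1: fails — world w has no successor.
F2: fails — world w has no successor.
F3: holds.
F4: holds.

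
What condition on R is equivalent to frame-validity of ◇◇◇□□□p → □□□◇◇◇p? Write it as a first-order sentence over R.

∀x ∀y ∀z ((xR³y ∧ xR³z) → ∃w (yR³w ∧ zR³w))

This is a Sahlqvist (Geach-type) schema ◇^3□^3p → □^3◇^3p.
Minimal-valuation argument: fix x; take any y with xR^3y and any z with xR^3z. Set V(p) to the set of worlds R-reachable from y in exactly 3 steps. Then □^3p holds at y, so the antecedent holds at x; validity forces ◇^3p at z, giving a w with zR^3w and yR^3w.
First-order correspondent: ∀x ∀y ∀z ((xR³y ∧ xR³z) → ∃w (yR³w ∧ zR³w)).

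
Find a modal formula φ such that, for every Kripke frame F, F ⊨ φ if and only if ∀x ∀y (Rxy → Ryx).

This is symmetry; the standard corresponding axiom is B: r → □◇r.
Suppose r→□◇r is valid. Take Rxy and set V(r)={x}. Then r at x, so □◇r at x, so ◇r at y, so some z with Ryz has r; z=x, i.e. Ryx.

r → □◇r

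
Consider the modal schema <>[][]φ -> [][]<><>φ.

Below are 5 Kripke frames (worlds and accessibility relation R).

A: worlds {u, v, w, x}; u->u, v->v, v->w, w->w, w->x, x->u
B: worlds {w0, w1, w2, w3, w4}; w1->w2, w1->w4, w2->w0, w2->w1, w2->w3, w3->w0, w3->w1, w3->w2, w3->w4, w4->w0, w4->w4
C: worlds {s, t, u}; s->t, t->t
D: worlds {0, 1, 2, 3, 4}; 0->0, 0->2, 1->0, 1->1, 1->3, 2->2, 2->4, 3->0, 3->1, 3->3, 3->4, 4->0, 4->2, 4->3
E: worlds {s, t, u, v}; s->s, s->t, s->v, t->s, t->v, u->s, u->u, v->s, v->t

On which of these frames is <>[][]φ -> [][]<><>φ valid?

C, D, E

Frame correspondent (Sahlqvist): forall x forall y forall z ((xRy & x R^2 z) -> exists w (y R^2 w & z R^2 w)) — i.e. a generalized confluence (Geach) condition.
A: fails — vRv, vR²x but no t with vR²t and xR²t.
B: fails — w1Rw2, w1R²w0 but no w with w2R²w and w0R²w.
C: ✓.
D: ✓.
E: ✓.
Valid on: C, D, E.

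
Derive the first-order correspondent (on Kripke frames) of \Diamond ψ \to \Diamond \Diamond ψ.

\forall x \forall y (xRy \to \exists w (y = w \wedge x R^2 w))

This is a Sahlqvist (Geach-type) schema ◇^1□^0ψ → □^0◇^2ψ.
Minimal-valuation argument: fix x; take any y with xR^1y and any z with xR^0z. Set V(ψ) to the set of worlds R-reachable from y in exactly 0 steps. Then □^0ψ holds at y, so the antecedent holds at x; validity forces ◇^2ψ at z, giving a w with zR^2w and yR^0w.
First-order correspondent: \forall x \forall y (xRy \to \exists w (y = w \wedge x R^2 w)).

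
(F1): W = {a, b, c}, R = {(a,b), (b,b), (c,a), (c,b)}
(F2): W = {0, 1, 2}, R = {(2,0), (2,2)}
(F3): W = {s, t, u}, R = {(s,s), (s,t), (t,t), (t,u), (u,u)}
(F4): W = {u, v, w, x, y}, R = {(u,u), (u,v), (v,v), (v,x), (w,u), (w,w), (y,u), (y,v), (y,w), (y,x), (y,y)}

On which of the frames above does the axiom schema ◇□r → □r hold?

Frame correspondent (Sahlqvist): ∀x ∀y ∀z (Rxy ∧ Rxz → Ryz) — i.e. the Euclidean property.
(F1): fails — Rca and Rca but not Raa.
(F2): fails — R20 and R22 but not R02.
(F3): fails — Rst and Rss but not Rts.
(F4): fails — Ruv and Ruu but not Rvu.

none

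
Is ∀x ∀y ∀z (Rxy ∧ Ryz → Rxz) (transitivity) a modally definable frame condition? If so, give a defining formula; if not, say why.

Yes — defined by □r → □□r

This is a Sahlqvist condition; the 4 axiom □r → □□r defines it.
Suppose □r→□□r is valid. Take Rxy, Ryz and set V(r)={w : Rxw}. Then □r at x, so □□r at x, so □r at y, so r at z, i.e. Rxz.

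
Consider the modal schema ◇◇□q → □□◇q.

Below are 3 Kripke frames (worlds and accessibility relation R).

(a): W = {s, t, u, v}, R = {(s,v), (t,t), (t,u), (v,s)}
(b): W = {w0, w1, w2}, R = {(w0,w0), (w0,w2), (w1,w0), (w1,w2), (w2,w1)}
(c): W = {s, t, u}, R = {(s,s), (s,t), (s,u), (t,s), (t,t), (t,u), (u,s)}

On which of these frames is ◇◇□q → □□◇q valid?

Frame correspondent (Sahlqvist): ∀x ∀y ∀z ((xR²y ∧ xR²z) → ∃w (yRw ∧ zRw)) — i.e. a generalized confluence (Geach) condition.
(a): fails — tR²t, tR²u but no w with tRw and uRw.
(b): fails — w0R²w0, w0R²w2 but no w with w0Rw and w2Rw.
(c): condition met.

(c)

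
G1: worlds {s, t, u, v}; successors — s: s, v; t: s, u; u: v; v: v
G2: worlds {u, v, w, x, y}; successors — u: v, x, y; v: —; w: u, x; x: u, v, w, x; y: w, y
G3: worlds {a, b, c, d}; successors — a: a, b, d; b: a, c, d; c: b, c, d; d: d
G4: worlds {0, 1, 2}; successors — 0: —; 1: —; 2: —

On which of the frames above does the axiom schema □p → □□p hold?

G4

The schema corresponds to transitivity: ∀x ∀y ∀z (Rxy ∧ Ryz → Rxz).
G1: fails — Rts and Rsv but not Rtv.
G2: fails — Rwu and Ruv but not Rwv.
G3: fails — Rbc and Rcb but not Rbb.
G4: satisfies the condition.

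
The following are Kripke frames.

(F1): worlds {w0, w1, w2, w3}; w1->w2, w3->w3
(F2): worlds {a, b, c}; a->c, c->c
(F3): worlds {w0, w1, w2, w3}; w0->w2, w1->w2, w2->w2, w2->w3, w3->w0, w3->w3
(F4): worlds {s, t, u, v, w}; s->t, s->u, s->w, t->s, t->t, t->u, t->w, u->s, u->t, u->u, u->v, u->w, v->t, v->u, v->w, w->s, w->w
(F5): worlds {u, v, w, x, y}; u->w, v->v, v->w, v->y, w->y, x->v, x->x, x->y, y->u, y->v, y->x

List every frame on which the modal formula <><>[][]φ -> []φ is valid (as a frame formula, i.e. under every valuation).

Frame correspondent (Sahlqvist): forall x forall y forall z ((x R^2 y & xRz) -> exists w (y R^2 w & z = w)) — i.e. a generalized confluence (Geach) condition.
(F1): holds.
(F2): holds.
(F3): fails — w3R²w0, w3Rw0 but no w with w0R²w and w0=w.
(F4): fails — uR²w, uRv but no w* with wR²w* and v=w*.
(F5): fails — vR²u, vRv but no t with uR²t and v=t.

(F1), (F2)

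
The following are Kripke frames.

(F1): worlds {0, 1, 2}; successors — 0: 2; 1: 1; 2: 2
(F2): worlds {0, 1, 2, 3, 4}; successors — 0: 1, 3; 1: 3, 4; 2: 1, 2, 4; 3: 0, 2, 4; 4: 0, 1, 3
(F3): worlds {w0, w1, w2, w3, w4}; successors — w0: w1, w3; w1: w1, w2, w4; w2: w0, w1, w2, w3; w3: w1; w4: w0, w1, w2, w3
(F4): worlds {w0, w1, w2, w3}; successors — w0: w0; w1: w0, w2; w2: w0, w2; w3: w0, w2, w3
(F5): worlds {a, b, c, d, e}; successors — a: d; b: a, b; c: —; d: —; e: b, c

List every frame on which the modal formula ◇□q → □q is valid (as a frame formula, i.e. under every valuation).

(F1)

Frame correspondent (Sahlqvist): ∀x ∀y ∀z (Rxy ∧ Rxz → Ryz) — i.e. the Euclidean property.
(F1): holds.
(F2): fails — R01 and R01 but not R11.
(F3): fails — Rw0w1 and Rw0w3 but not Rw1w3.
(F4): fails — Rw1w0 and Rw1w2 but not Rw0w2.
(F5): fails — Rad and Rad but not Rdd.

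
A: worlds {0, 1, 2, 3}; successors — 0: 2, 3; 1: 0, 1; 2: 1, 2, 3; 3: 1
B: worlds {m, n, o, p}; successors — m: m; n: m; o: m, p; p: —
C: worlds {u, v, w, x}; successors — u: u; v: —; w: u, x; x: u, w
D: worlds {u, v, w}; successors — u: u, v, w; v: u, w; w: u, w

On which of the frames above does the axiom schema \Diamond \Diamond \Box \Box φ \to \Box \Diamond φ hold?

C, D

This is the axiom for a generalized confluence (Geach) condition; its first-order frame correspondent is \forall x \forall y \forall z ((x R^2 y \wedge xRz) \to \exists w (y R^2 w \wedge zRw)).
A: fails — 1R²3, 1R0 but no w with 3R²w and 0Rw.
B: fails — oR²m, oRp but no w with mR²w and pRw.
C: satisfies the condition.
D: satisfies the condition.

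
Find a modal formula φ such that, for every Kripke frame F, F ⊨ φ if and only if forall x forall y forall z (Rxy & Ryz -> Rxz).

□r → □□r

This is transitivity; the standard corresponding axiom is 4: □r → □□r.
Suppose □r→□□r is valid. Take Rxy, Ryz and set V(r)={w : Rxw}. Then □r at x, so □□r at x, so □r at y, so r at z, i.e. Rxz.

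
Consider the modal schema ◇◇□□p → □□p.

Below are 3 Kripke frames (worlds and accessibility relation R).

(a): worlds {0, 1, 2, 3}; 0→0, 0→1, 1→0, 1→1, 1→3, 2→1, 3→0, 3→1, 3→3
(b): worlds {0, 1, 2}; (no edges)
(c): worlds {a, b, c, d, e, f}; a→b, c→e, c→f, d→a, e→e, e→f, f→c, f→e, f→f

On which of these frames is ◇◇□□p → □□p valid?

The schema corresponds to a generalized confluence (Geach) condition: ∀x ∀y ∀z ((xR²y ∧ xR²z) → ∃w (yR²w ∧ z = w)).
(a): condition met.
(b): condition met.
(c): fails — dR²b, dR²b but no w with bR²w and b=w.
Valid on: (a), (b).

(a), (b)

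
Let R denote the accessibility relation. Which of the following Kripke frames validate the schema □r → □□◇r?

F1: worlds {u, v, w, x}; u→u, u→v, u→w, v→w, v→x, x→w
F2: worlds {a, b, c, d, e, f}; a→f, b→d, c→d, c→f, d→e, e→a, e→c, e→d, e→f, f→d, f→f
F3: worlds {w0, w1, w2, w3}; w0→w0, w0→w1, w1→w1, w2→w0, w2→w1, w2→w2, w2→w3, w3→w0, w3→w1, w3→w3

This is the axiom for a generalized confluence (Geach) condition; its first-order frame correspondent is ∀x ∀z (xR²z → ∃w (xRw ∧ zRw)).
F1: fails — uR²w but no t with uRt and wRt.
F2: fails — aR²d but no w with aRw and dRw.
F3: condition met.
Valid on: F3.

F3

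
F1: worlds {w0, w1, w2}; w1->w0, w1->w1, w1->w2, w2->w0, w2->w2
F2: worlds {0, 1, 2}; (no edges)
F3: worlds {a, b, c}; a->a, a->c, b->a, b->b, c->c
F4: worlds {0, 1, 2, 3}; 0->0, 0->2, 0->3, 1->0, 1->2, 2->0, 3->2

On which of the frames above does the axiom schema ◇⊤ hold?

F3, F4

Frame correspondent (Sahlqvist): ∀x ∃y Rxy — i.e. seriality.
F1: fails — world w0 has no successor.
F2: fails — world 0 has no successor.
F3: ✓.
F4: ✓.
Valid on: F3, F4.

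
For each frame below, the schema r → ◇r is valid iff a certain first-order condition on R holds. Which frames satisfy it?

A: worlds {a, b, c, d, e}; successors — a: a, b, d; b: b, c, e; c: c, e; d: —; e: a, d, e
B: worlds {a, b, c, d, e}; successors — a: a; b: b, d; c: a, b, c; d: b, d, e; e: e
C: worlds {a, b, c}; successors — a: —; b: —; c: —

B

Frame correspondent (Sahlqvist): ∀x Rxx — i.e. reflexivity.
A: fails — world d does not see itself.
B: ✓.
C: fails — world a does not see itself.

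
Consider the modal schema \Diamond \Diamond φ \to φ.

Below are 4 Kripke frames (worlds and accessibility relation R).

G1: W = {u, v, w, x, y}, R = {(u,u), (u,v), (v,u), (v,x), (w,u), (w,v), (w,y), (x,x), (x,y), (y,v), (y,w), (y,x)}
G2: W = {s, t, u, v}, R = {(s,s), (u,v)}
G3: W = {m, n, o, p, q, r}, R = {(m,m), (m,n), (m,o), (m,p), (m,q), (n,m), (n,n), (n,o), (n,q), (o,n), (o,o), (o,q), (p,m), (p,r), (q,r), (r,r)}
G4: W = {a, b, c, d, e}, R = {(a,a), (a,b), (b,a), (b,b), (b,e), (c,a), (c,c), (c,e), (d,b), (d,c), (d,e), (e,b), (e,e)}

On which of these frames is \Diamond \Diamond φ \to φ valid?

G2

This is the axiom for a generalized confluence (Geach) condition; its first-order frame correspondent is \forall x \forall y (x R^2 y \to \exists w (y = w \wedge x = w)).
G1: fails — uR²v but v ≠ u.
G2: ✓.
G3: fails — mR²n but n ≠ m.
G4: fails — aR²b but b ≠ a.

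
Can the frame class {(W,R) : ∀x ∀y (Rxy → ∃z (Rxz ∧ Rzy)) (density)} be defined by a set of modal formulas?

Yes — defined by □□r → □r

This is a Sahlqvist condition; the C4 axiom □□r → □r defines it.
Suppose □□r→□r is valid. Take Rxy and set V(r)={w : xR²w}. Then □□r at x, so □r at x, so r at y, i.e. ∃z(Rxz∧Rzy).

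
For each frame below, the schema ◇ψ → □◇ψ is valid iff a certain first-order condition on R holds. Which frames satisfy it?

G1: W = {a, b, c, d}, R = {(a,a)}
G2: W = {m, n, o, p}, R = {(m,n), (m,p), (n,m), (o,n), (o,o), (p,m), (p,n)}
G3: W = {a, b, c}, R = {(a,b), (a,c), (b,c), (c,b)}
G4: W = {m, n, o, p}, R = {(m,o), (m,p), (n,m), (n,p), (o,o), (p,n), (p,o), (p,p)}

The schema corresponds to the Euclidean property: ∀x ∀y ∀z (Rxy ∧ Rxz → Ryz).
G1: satisfies the condition.
G2: fails — Rmn and Rmn but not Rnn.
G3: fails — Rac and Rac but not Rcc.
G4: fails — Rmo and Rmp but not Rop.

G1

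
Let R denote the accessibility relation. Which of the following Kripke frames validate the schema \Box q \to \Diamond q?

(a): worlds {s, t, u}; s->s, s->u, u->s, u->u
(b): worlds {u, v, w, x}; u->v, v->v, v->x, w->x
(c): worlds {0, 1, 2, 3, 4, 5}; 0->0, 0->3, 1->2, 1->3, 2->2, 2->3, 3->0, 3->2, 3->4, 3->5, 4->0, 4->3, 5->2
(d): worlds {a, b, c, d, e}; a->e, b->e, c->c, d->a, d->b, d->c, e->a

(c), (d)

This is the axiom for seriality; its first-order frame correspondent is \forall x \exists y Rxy.
(a): fails — world t has no successor.
(b): fails — world x has no successor.
(c): ✓.
(d): ✓.
Valid on: (c), (d).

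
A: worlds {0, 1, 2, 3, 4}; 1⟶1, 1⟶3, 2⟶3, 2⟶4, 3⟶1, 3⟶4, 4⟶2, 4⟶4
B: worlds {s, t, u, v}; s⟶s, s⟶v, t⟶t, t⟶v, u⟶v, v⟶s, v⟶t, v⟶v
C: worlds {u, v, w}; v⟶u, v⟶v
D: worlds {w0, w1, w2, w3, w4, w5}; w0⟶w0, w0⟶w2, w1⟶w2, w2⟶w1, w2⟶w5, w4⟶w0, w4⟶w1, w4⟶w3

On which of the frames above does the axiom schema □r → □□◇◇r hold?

A, B

This is the axiom for a generalized confluence (Geach) condition; its first-order frame correspondent is ∀x ∀z (xR²z → ∃w (xRw ∧ zR²w)).
A: holds.
B: holds.
C: fails — vR²u but no t with vRt and uR²t.
D: fails — w0R²w1 but no w with w0Rw and w1R²w.
Valid on: A, B.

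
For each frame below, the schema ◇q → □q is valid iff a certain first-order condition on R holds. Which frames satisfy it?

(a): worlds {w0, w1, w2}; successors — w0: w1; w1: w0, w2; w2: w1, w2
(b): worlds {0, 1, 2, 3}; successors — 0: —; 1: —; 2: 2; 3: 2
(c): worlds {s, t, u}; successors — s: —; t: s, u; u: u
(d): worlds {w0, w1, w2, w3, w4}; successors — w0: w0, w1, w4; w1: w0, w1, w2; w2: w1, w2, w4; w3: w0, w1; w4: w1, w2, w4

(b)

The schema corresponds to partial functionality: ∀x ∀y ∀z (Rxy ∧ Rxz → y = z).
(a): fails — w1 sees both w0 and w2.
(b): holds.
(c): fails — t sees both s and u.
(d): fails — w0 sees both w0 and w1.
Valid on: (b).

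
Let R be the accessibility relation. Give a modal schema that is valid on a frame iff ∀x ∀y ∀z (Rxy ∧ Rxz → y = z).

A defining formula is ◇r → □r (the CD axiom).
Suppose ◇r→□r is valid. Take Rxy, Rxz and set V(r)={y}. Then ◇r at x, so □r at x, so r at z, i.e. z=y.

◇r → □r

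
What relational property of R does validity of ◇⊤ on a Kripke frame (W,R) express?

seriality: ∀x ∃y Rxy

◇⊤ holds at w iff w has a successor, so frame-validity of ◇⊤ is exactly seriality. Equivalently via □q → ◇q:
Suppose □q→◇q is valid. At any x set V(q)=W. Then □q at x, so ◇q at x, so x has a successor.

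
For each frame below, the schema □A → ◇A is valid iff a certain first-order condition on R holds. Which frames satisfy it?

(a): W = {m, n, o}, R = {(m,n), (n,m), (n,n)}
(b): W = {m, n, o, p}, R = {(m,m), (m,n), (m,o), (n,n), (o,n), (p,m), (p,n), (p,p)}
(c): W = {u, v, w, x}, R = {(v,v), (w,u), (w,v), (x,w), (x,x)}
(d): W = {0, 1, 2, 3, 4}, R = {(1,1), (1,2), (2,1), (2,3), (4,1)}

(b)

This is the axiom for seriality; its first-order frame correspondent is ∀x ∃y Rxy.
(a): fails — world o has no successor.
(b): satisfies the condition.
(c): fails — world u has no successor.
(d): fails — world 0 has no successor.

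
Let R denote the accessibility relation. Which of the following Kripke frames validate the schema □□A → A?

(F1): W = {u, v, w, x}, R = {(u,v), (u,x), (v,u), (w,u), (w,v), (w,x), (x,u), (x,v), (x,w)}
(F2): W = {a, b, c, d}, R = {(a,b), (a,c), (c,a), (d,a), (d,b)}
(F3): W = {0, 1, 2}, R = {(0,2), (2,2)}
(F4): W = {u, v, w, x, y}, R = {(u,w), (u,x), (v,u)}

(F1)

The schema corresponds to a generalized confluence (Geach) condition: ∀x ∃w (xR²w ∧ x = w).
(F1): ✓.
(F2): fails — at b but no w with bR²w and b=w.
(F3): fails — at 0 but no w with 0R²w and 0=w.
(F4): fails — at u but no t with uR²t and u=t.
Valid on: (F1).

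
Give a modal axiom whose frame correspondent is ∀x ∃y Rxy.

This is seriality; the standard corresponding axiom is D: □q → ◇q.

□q → ◇q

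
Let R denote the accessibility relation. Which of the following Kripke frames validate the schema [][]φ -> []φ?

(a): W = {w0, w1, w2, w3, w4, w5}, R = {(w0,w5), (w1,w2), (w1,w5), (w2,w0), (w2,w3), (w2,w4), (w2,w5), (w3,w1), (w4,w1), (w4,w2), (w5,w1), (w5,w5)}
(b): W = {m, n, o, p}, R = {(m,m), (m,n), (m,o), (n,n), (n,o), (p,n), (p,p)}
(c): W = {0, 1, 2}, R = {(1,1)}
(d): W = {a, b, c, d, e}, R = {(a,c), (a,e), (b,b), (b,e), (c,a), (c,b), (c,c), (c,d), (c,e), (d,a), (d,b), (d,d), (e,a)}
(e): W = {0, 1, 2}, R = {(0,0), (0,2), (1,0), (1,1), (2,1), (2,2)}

Frame correspondent (Sahlqvist): forall x forall y (Rxy -> exists z (Rxz & Rzy)) — i.e. density.
(a): fails — Rw1w2 but no z with Rw1z and Rzw2.
(b): satisfies the condition.
(c): satisfies the condition.
(d): fails — Rea but no z with Rez and Rza.
(e): satisfies the condition.
Valid on: (b), (c), (e).

(b), (c), (e)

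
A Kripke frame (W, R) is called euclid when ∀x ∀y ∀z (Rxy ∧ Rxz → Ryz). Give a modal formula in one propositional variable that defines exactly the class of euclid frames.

A defining formula is ◇s → □◇s (the 5 axiom).
Suppose ◇s→□◇s is valid. Take Rxy, Rxz and set V(s)={y}. Then ◇s at x, so □◇s at x, so ◇s at z, so some w with Rzw has s; w=y, i.e. Rzy. By symmetry of the argument, Ryz.

◇s → □◇s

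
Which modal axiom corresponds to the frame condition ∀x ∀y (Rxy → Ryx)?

The condition is symmetry. The B schema q → □◇q defines it.
Suppose q→□◇q is valid. Take Rxy and set V(q)={x}. Then q at x, so □◇q at x, so ◇q at y, so some z with Ryz has q; z=x, i.e. Ryx.

q → □◇q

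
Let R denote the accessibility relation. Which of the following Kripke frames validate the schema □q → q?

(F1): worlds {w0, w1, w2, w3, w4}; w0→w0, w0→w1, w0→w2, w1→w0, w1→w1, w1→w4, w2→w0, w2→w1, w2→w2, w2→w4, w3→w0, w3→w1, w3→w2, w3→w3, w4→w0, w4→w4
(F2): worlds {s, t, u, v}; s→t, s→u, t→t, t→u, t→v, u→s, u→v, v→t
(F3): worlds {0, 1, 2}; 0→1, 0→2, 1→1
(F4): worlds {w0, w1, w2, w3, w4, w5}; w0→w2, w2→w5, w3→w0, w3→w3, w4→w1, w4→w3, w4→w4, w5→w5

The schema corresponds to reflexivity: ∀x Rxx.
(F1): satisfies the condition.
(F2): fails — world s does not see itself.
(F3): fails — world 0 does not see itself.
(F4): fails — world w0 does not see itself.

(F1)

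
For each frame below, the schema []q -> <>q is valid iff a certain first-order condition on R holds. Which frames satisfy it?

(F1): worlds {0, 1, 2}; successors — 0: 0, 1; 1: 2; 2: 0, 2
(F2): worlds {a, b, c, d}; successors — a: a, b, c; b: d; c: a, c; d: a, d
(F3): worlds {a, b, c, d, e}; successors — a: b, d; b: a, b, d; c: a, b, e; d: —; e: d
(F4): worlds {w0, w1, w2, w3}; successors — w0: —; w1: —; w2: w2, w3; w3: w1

(F1), (F2)

Frame correspondent (Sahlqvist): forall x exists y Rxy — i.e. seriality.
(F1): ✓.
(F2): ✓.
(F3): fails — world d has no successor.
(F4): fails — world w0 has no successor.
Valid on: (F1), (F2).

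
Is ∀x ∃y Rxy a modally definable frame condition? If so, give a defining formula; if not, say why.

Yes, by □r → ◇r

Yes: it is seriality, defined by the D schema □r → ◇r.
Suppose □r→◇r is valid. At any x set V(r)=W. Then □r at x, so ◇r at x, so x has a successor.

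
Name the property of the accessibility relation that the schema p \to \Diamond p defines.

Reflexivity

Replacing p by ¬p and contraposing gives the equivalent schema □p → p.
Suppose □p→p is valid. At any x set V(p)={w : Rxw}. Then □p holds at x, so p holds at x, i.e. Rxx.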